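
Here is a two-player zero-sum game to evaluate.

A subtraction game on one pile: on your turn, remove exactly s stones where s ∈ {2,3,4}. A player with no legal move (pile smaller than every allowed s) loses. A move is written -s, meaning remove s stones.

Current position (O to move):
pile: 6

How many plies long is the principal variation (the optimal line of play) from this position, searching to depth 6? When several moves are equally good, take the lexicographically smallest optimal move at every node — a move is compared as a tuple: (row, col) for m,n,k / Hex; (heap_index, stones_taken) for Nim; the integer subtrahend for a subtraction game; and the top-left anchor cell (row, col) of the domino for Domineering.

ply 1, O at 6 | -2=-1→4*; -3=-1→3; -4=-1→2
ply 2, X at 4 | -2=-1→2; -3=+1→1*; -4=+1→0
ply 3: 1 is terminal -1 (O); from 6 depth 6

PV length from [6]: 2 plies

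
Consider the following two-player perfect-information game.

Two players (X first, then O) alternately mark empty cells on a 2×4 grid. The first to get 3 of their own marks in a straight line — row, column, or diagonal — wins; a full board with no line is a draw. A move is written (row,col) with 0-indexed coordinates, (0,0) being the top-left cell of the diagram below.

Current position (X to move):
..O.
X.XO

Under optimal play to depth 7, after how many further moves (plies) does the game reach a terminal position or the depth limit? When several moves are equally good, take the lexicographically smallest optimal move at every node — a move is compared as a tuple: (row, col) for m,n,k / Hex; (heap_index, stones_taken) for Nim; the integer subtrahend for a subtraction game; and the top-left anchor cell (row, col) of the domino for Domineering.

ply 1, X at ..O./X.XO | (0,0)=+0→X.O./X.XO; (0,1)=+0→.XO./X.XO; (0,3)=+0→..OX/X.XO; (1,1)=+1→..O./XXXO*
ply 2: ..O./XXXO is terminal -1 (O); from ..O./X.XO depth 7

PV length from [..O./X.XO]: 1 ply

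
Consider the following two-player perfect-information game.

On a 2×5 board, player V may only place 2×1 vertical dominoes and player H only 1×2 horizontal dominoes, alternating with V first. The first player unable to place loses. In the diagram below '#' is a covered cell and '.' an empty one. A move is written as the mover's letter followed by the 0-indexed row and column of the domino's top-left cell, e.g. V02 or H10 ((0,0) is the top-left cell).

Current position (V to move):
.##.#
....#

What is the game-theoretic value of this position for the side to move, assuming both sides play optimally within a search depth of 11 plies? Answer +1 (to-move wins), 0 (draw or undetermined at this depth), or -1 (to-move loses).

[.##.#/....#] V move#1: V00:-1/###.#/#...#*, V03:-1/.####/...##
[###.#/#...#] H move#2: H11:-1/###.#/###.#, H12:+1/###.#/#.###*
[###.#/#.###] end (terminal -1, V#3); searched .##.#/....# to 11

value(.##.#/....#, V) = -1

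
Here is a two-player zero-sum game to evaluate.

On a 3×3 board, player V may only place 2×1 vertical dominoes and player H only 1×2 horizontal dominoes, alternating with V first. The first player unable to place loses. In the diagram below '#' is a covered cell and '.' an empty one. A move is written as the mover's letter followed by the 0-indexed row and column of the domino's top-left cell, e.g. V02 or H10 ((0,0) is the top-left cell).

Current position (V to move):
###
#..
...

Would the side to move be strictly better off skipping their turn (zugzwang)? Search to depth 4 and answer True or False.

zugzwang(###/#../..., V) = False

ply 1, V at ###/#../... | V11=+1→###/##./.#.*; V12=-1→###/#.#/..#
ply 2: ###/##./.#. is terminal -1 (H); from ###/#../... depth 4
pass branch (H moves first from the same position):
  | ply 1, H at ###/#../... | H11=+1→###/###/...*; H20=-1→###/#../##.; H21=+1→###/#../.##
  | ply 2: ###/###/... is terminal -1 (V); from ###/#../... depth 4
V moving scores +1; V passing scores -1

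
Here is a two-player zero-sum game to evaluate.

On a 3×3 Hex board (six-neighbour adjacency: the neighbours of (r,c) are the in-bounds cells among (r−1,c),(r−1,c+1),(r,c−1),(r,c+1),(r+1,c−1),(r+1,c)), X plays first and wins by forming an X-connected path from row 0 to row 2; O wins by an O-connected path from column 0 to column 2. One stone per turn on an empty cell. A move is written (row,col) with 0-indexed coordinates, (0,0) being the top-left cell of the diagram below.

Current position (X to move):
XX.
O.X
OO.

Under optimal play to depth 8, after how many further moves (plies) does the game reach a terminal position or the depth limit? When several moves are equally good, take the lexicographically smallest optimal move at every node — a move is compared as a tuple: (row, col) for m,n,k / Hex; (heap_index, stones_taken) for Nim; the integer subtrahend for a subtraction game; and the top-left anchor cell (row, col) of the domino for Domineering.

PV length from [XX./O.X/OO.]: 3 plies

p1 X@[XX./O.X/OO.]: (0,2)[XXX/O.X/OO.]-1 (1,1)[XX./OXX/OO.]-1 (2,2)[XX./O.X/OOX]+1*
p2 O@[XX./O.X/OOX]: (0,2)[XXO/O.X/OOX]-1* (1,1)[XX./OOX/OOX]-1
p3 X@[XXO/O.X/OOX]: (1,1)[XXO/OXX/OOX]+1*
p4 O@[XXO/OXX/OOX] terminal -1; root [XX./O.X/OO.] d8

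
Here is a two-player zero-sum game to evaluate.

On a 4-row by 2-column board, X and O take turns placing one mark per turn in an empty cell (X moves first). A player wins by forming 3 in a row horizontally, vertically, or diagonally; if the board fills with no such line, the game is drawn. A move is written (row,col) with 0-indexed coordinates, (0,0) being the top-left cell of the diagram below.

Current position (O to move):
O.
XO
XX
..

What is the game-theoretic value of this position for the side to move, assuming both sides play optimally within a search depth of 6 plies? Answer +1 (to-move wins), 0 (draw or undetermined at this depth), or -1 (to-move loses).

[O./XO/XX/..] O move#1: (0,1):-1/OO/XO/XX/.., (3,0):+0/O./XO/XX/O.*, (3,1):-1/O./XO/XX/.O
[O./XO/XX/O.] X move#2: (0,1):+0/OX/XO/XX/O.*, (3,1):+0/O./XO/XX/OX
[OX/XO/XX/O.] O move#3: (3,1):+0/OX/XO/XX/OO*
[OX/XO/XX/OO] end (terminal +0, X#4); searched O./XO/XX/.. to 6

value(O./XO/XX/.., O) = 0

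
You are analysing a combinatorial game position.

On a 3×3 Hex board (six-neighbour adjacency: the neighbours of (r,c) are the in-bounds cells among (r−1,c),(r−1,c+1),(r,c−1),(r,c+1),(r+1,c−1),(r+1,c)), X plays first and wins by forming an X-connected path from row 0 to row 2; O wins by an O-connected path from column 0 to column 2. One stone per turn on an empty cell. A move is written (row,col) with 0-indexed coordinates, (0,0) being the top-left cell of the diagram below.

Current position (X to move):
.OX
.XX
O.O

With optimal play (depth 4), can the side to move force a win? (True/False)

X winning at [.OX/.XX/O.O]: True

ply 1, X at .OX/.XX/O.O | (0,0)=-1→XOX/.XX/O.O; (1,0)=-1→.OX/XXX/O.O; (2,1)=+1→.OX/.XX/OXO*
ply 2: .OX/.XX/OXO is terminal -1 (O); from .OX/.XX/O.O depth 4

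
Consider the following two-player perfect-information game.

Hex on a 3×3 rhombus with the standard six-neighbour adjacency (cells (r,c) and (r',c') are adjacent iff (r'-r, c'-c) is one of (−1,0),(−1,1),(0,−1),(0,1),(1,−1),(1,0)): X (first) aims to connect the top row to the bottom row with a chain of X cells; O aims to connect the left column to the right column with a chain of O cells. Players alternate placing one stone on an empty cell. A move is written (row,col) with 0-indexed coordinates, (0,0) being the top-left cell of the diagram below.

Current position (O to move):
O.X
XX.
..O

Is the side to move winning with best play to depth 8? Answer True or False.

O winning at [O.X/XX./..O]: False

p1 O@[O.X/XX./..O]: (0,1)[OOX/XX./..O]-1* (1,2)[O.X/XXO/..O]-1 (2,0)[O.X/XX./O.O]-1 (2,1)[O.X/XX./.OO]-1
p2 X@[OOX/XX./..O]: (1,2)[OOX/XXX/..O]+1* (2,0)[OOX/XX./X.O]+1 (2,1)[OOX/XX./.XO]+1
p3 O@[OOX/XXX/..O]: (2,0)[OOX/XXX/O.O]-1* (2,1)[OOX/XXX/.OO]-1
p4 X@[OOX/XXX/O.O]: (2,1)[OOX/XXX/OXO]+1*
p5 O@[OOX/XXX/OXO] terminal -1; root [O.X/XX./..O] d8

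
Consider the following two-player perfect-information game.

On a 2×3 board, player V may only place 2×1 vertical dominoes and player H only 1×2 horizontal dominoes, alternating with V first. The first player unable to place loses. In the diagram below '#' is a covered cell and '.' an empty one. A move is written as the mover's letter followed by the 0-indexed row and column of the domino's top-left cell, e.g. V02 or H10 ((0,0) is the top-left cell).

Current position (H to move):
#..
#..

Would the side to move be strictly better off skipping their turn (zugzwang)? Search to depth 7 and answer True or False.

p1 H@[#../#..]: H01[###/#..]+1* H11[#../###]+1
p2 V@[###/#..] terminal -1; root [#../#..] d7
suppose H passes — search the same position with V to move:
pass> p1 V@[#../#..]: V01[##./##.]+1* V02[#.#/#.#]+1
pass> p2 H@[##./##.] terminal -1; root [#../#..] d7
for H: play +1, pass -1

zugzwang(#../#.., H) = False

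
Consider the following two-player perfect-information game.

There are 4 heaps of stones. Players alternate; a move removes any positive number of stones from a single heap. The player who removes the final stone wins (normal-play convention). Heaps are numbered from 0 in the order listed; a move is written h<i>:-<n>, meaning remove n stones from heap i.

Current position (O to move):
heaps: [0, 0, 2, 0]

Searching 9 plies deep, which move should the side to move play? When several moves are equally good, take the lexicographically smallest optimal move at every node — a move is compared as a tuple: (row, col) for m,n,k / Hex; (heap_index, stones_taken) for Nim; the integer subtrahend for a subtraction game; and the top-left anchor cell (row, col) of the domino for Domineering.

O's best at [(0,0,2,0)]: h2:-2

ply 1, O at (0,0,2,0) | h2:-1=-1→(0,0,1,0); h2:-2=+1→(0,0,0,0)*
ply 2: (0,0,0,0) is terminal -1 (X); from (0,0,2,0) depth 9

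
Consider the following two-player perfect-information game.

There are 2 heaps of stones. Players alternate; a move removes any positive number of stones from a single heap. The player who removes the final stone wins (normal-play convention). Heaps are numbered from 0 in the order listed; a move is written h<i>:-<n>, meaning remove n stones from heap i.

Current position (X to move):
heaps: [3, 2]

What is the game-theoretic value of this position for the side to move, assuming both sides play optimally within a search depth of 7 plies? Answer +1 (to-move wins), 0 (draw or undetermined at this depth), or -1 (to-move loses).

p1 X@[(3,2)]: h0:-1[(2,2)]+1* h0:-2[(1,2)]-1 h0:-3[(0,2)]-1 h1:-1[(3,1)]-1 h1:-2[(3,0)]-1
p2 O@[(2,2)]: h0:-1[(1,2)]-1* h0:-2[(0,2)]-1 h1:-1[(2,1)]-1 h1:-2[(2,0)]-1
p3 X@[(1,2)]: h0:-1[(0,2)]-1 h1:-1[(1,1)]+1* h1:-2[(1,0)]-1
p4 O@[(1,1)]: h0:-1[(0,1)]-1* h1:-1[(1,0)]-1
p5 X@[(0,1)]: h1:-1[(0,0)]+1*
p6 O@[(0,0)] terminal -1; root [(3,2)] d7

value((3,2), X) = +1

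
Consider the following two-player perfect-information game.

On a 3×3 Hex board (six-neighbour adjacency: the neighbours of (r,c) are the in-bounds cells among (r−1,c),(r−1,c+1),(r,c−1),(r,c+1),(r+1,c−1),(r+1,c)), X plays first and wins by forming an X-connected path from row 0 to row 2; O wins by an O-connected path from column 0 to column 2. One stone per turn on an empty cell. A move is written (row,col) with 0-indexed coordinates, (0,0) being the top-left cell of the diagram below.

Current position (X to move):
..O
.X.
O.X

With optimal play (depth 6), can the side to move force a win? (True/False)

ply 1, X at ..O/.X./O.X | (0,0)=+1→X.O/.X./O.X*; (0,1)=+1→.XO/.X./O.X; (1,0)=+1→..O/XX./O.X; (1,2)=-1→..O/.XX/O.X; (2,1)=-1→..O/.X./OXX
ply 2, O at X.O/.X./O.X | (0,1)=-1→XOO/.X./O.X*; (1,0)=-1→X.O/OX./O.X; (1,2)=-1→X.O/.XO/O.X; (2,1)=-1→X.O/.X./OOX
ply 3, X at XOO/.X./O.X | (1,0)=+1→XOO/XX./O.X*; (1,2)=-1→XOO/.XX/O.X; (2,1)=-1→XOO/.X./OXX
ply 4, O at XOO/XX./O.X | (1,2)=-1→XOO/XXO/O.X*; (2,1)=-1→XOO/XX./OOX
ply 5, X at XOO/XXO/O.X | (2,1)=+1→XOO/XXO/OXX*
ply 6: XOO/XXO/OXX is terminal -1 (O); from ..O/.X./O.X depth 6

X winning at [..O/.X./O.X]: True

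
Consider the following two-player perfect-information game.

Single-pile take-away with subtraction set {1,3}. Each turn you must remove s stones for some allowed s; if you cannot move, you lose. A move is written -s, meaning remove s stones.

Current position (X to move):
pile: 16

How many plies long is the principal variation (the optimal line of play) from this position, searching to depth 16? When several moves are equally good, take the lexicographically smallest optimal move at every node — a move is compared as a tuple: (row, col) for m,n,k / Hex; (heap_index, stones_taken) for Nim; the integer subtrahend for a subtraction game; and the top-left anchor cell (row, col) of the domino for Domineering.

p1 X@[16]: -1[15]-1* -3[13]-1
p2 O@[15]: -1[14]+1* -3[12]+1
p3 X@[14]: -1[13]-1* -3[11]-1
p4 O@[13]: -1[12]+1* -3[10]+1
p5 X@[12]: -1[11]-1* -3[9]-1
p6 O@[11]: -1[10]+1* -3[8]+1
p7 X@[10]: -1[9]-1* -3[7]-1
p8 O@[9]: -1[8]+1* -3[6]+1
p9 X@[8]: -1[7]-1* -3[5]-1
p10 O@[7]: -1[6]+1* -3[4]+1
p11 X@[6]: -1[5]-1* -3[3]-1
p12 O@[5]: -1[4]+1* -3[2]+1
p13 X@[4]: -1[3]-1* -3[1]-1
p14 O@[3]: -1[2]+1* -3[0]+1
p15 X@[2]: -1[1]-1*
p16 O@[1]: -1[0]+1*
p17 X@[0] terminal -1; root [16] d16

PV length from [16]: 16 plies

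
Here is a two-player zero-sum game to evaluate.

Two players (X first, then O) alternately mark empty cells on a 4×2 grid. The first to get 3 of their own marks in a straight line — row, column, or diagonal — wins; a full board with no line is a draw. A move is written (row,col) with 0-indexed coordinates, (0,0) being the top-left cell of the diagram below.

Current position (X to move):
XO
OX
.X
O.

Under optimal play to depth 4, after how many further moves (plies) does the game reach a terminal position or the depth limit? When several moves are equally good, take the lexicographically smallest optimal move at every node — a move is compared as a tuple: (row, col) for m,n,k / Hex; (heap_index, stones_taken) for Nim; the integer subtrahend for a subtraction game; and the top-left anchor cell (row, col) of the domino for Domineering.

p1 X@[XO/OX/.X/O.]: (2,0)[XO/OX/XX/O.]+0 (3,1)[XO/OX/.X/OX]+1*
p2 O@[XO/OX/.X/OX] terminal -1; root [XO/OX/.X/O.] d4

PV length from [XO/OX/.X/O.]: 1 ply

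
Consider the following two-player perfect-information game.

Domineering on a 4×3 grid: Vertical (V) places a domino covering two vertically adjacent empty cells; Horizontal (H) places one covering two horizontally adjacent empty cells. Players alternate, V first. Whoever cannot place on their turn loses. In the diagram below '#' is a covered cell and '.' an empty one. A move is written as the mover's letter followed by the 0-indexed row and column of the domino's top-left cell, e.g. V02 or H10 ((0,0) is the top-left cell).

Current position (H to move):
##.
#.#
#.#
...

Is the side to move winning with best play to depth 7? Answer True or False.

[##./#.#/#.#/...] H move#1: H30:-1/##./#.#/#.#/##.*, H31:-1/##./#.#/#.#/.##
[##./#.#/#.#/##.] V move#2: V11:+1/##./###/###/##.*
[##./###/###/##.] end (terminal -1, H#3); searched ##./#.#/#.#/... to 7

H winning at [##./#.#/#.#/...]: False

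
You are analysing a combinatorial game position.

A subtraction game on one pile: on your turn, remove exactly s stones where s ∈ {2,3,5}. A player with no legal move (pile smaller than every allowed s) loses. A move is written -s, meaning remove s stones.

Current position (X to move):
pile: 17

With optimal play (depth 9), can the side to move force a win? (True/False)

p1 X@[17]: -2[15]+1* -3[14]+1 -5[12]-1
p2 O@[15]: -2[13]-1* -3[12]-1 -5[10]-1
p3 X@[13]: -2[11]-1 -3[10]-1 -5[8]+1*
p4 O@[8]: -2[6]-1* -3[5]-1 -5[3]-1
p5 X@[6]: -2[4]-1 -3[3]-1 -5[1]+1*
p6 O@[1] terminal -1; root [17] d9

X winning at [17]: True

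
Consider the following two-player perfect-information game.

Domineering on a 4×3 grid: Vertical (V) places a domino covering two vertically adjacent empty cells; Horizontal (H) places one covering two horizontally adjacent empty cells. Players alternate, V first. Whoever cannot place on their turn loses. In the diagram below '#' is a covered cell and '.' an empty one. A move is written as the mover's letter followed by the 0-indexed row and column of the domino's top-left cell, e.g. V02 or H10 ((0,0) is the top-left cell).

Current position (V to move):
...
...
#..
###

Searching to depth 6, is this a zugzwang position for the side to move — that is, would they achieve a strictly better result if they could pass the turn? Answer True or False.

zugzwang(.../.../#../###, V) = False

[.../.../#../###] V move#1: V00:-1/#../#../#../###, V01:+1/.#./.#./#../###*, V02:-1/..#/..#/#../###, V11:+1/.../.#./##./###, V12:-1/.../..#/#.#/###
[.#./.#./#../###] H move#2: H21:-1/.#./.#./###/###*
[.#./.#./###/###] V move#3: V00:+1/##./##./###/###*, V02:+1/.##/.##/###/###
[##./##./###/###] end (terminal -1, H#4); searched .../.../#../### to 6
pass branch (H moves first from the same position):
  | [.../.../#../###] H move#1: H00:-1/##./.../#../###, H01:-1/.##/.../#../###, H10:+1/.../##./#../###*, H11:+1/.../.##/#../###, H21:-1/.../.../###/###
  | [.../##./#../###] V move#2: V02:-1/..#/###/#../###*, V12:-1/.../###/#.#/###
  | [..#/###/#../###] H move#3: H00:+1/###/###/#../###*, H21:+1/..#/###/###/###
  | [###/###/#../###] end (terminal -1, V#4); searched .../.../#../### to 6
V moving scores +1; V passing scores -1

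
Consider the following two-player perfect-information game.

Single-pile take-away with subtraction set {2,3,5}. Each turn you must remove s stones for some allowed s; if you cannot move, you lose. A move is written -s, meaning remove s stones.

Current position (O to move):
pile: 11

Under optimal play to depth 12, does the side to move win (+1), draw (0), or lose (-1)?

value(11, O) = +1

ply 1, O at 11 | -2=-1→9; -3=+1→8*; -5=-1→6
ply 2, X at 8 | -2=-1→6*; -3=-1→5; -5=-1→3
ply 3, O at 6 | -2=-1→4; -3=-1→3; -5=+1→1*
ply 4: 1 is terminal -1 (X); from 11 depth 12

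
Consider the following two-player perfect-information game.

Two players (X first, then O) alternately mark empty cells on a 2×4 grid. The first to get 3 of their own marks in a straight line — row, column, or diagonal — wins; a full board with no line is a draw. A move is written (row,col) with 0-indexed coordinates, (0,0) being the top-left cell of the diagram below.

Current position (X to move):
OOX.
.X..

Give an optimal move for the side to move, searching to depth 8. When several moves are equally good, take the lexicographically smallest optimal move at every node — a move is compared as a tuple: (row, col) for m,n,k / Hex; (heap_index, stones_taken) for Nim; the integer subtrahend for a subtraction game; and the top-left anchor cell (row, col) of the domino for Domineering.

X's best at [OOX./.X..]: (1,2)

[OOX./.X..] X move#1: (0,3):+0/OOXX/.X.., (1,0):+0/OOX./XX.., (1,2):+1/OOX./.XX.*, (1,3):+0/OOX./.X.X
[OOX./.XX.] O move#2: (0,3):-1/OOXO/.XX.*, (1,0):-1/OOX./OXX., (1,3):-1/OOX./.XXO
[OOXO/.XX.] X move#3: (1,0):+1/OOXO/XXX.*, (1,3):+1/OOXO/.XXX
[OOXO/XXX.] end (terminal -1, O#4); searched OOX./.X.. to 8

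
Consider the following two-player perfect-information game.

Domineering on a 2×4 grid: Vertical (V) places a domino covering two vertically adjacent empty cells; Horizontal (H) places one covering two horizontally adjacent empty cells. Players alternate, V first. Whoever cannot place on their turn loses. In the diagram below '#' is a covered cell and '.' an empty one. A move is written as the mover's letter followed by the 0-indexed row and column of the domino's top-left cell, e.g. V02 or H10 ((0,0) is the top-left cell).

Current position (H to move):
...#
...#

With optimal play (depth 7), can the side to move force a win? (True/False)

ply 1, H at ...#/...# | H00=+1→##.#/...#*; H01=+1→.###/...#; H10=+1→...#/##.#; H11=+1→...#/.###
ply 2, V at ##.#/...# | V02=-1→####/..##*
ply 3, H at ####/..## | H10=+1→####/####*
ply 4: ####/#### is terminal -1 (V); from ...#/...# depth 7

H winning at [...#/...#]: True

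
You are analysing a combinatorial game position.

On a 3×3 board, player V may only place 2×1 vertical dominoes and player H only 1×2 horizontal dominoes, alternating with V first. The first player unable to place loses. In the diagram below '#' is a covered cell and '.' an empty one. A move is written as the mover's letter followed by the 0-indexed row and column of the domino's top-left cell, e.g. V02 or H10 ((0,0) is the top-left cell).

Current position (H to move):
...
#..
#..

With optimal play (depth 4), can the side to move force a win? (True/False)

[.../#../#..] H move#1: H00:-1/##./#../#.., H01:-1/.##/#../#.., H11:+1/.../###/#..*, H21:-1/.../#../###
[.../###/#..] end (terminal -1, V#2); searched .../#../#.. to 4

H winning at [.../#../#..]: True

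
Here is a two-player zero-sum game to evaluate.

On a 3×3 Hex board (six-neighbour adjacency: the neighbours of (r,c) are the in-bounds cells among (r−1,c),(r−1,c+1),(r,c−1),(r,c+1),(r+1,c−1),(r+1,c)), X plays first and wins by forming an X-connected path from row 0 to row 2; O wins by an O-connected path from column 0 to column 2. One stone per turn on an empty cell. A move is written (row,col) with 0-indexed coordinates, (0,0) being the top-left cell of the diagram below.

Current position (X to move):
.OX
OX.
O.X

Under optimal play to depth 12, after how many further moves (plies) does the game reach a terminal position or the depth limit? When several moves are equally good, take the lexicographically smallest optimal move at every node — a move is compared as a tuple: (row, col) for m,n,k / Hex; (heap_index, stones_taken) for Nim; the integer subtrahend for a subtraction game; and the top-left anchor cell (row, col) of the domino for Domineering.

PV length from [.OX/OX./O.X]: 3 plies

[.OX/OX./O.X] X move#1: (0,0):+1/XOX/OX./O.X*, (1,2):+1/.OX/OXX/O.X, (2,1):+1/.OX/OX./OXX
[XOX/OX./O.X] O move#2: (1,2):-1/XOX/OXO/O.X*, (2,1):-1/XOX/OX./OOX
[XOX/OXO/O.X] X move#3: (2,1):+1/XOX/OXO/OXX*
[XOX/OXO/OXX] end (terminal -1, O#4); searched .OX/OX./O.X to 12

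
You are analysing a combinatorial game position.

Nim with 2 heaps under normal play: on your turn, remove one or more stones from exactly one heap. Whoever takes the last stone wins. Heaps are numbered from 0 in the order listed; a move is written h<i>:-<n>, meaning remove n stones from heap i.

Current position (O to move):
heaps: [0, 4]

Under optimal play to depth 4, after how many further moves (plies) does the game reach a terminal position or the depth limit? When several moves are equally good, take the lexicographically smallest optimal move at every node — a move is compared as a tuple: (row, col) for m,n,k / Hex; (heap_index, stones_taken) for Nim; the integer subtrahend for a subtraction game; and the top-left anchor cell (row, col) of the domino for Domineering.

PV length from [(0,4)]: 1 ply

ply 1, O at (0,4) | h1:-1=-1→(0,3); h1:-2=-1→(0,2); h1:-3=-1→(0,1); h1:-4=+1→(0,0)*
ply 2: (0,0) is terminal -1 (X); from (0,4) depth 4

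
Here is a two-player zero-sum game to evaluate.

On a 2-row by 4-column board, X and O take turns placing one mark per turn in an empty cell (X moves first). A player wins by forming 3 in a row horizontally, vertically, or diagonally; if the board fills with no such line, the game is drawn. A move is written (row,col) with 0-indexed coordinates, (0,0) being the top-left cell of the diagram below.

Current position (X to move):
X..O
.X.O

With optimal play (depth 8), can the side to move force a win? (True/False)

[X..O/.X.O] X move#1: (0,1):+0/XX.O/.X.O*, (0,2):+0/X.XO/.X.O, (1,0):+0/X..O/XX.O, (1,2):+0/X..O/.XXO
[XX.O/.X.O] O move#2: (0,2):+0/XXOO/.X.O*, (1,0):-1/XX.O/OX.O, (1,2):-1/XX.O/.XOO
[XXOO/.X.O] X move#3: (1,0):+0/XXOO/XX.O*, (1,2):+0/XXOO/.XXO
[XXOO/XX.O] O move#4: (1,2):+0/XXOO/XXOO*
[XXOO/XXOO] end (terminal +0, X#5); searched X..O/.X.O to 8

X winning at [X..O/.X.O]: False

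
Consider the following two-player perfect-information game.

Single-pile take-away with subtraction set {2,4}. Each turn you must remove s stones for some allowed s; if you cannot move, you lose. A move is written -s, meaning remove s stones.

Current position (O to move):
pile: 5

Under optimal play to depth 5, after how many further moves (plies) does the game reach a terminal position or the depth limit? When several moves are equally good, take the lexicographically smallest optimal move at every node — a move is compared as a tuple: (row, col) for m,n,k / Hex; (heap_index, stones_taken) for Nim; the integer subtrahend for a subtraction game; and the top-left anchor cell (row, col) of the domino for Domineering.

PV length from [5]: 1 ply

p1 O@[5]: -2[3]-1 -4[1]+1*
p2 X@[1] terminal -1; root [5] d5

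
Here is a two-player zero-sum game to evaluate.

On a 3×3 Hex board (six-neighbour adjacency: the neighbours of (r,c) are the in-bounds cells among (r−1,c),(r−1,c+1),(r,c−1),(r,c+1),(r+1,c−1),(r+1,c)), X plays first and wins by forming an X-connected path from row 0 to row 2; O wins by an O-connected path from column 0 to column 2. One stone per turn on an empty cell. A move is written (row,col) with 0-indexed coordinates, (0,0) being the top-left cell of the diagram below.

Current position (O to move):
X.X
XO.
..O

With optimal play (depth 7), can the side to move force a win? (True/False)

O winning at [X.X/XO./..O]: True

p1 O@[X.X/XO./..O]: (0,1)[XOX/XO./..O]-1 (1,2)[X.X/XOO/..O]-1 (2,0)[X.X/XO./O.O]+1* (2,1)[X.X/XO./.OO]-1
p2 X@[X.X/XO./O.O]: (0,1)[XXX/XO./O.O]-1* (1,2)[X.X/XOX/O.O]-1 (2,1)[X.X/XO./OXO]-1
p3 O@[XXX/XO./O.O]: (1,2)[XXX/XOO/O.O]+1* (2,1)[XXX/XO./OOO]+1
p4 X@[XXX/XOO/O.O] terminal -1; root [X.X/XO./..O] d7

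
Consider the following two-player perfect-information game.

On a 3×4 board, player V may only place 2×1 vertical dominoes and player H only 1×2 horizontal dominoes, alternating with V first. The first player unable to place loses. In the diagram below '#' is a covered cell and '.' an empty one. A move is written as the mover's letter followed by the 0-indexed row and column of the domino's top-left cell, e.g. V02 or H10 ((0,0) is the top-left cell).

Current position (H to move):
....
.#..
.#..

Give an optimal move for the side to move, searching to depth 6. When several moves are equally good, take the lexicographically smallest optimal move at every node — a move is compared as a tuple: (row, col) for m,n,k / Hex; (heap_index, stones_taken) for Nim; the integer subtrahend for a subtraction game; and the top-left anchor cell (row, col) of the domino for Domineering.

H's best at [..../.#../.#..]: H12

[..../.#../.#..] H move#1: H00:-1/##../.#../.#.., H01:-1/.##./.#../.#.., H02:-1/..##/.#../.#.., H12:+1/..../.###/.#..*, H22:-1/..../.#../.###
[..../.###/.#..] V move#2: V00:-1/#.../####/.#..*, V10:-1/..../####/##..
[#.../####/.#..] H move#3: H01:+1/###./####/.#..*, H02:+1/#.##/####/.#.., H22:+1/#.../####/.###
[###./####/.#..] end (terminal -1, V#4); searched ..../.#../.#.. to 6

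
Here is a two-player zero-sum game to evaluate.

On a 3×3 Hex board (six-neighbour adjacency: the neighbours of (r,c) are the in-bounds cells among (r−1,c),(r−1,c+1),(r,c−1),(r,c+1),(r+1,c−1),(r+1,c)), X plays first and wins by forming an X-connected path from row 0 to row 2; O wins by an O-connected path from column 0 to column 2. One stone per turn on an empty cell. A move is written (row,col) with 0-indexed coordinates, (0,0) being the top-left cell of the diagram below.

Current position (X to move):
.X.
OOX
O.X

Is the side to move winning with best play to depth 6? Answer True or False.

p1 X@[.X./OOX/O.X]: (0,0)[XX./OOX/O.X]-1 (0,2)[.XX/OOX/O.X]+1* (2,1)[.X./OOX/OXX]-1
p2 O@[.XX/OOX/O.X] terminal -1; root [.X./OOX/O.X] d6

X winning at [.X./OOX/O.X]: True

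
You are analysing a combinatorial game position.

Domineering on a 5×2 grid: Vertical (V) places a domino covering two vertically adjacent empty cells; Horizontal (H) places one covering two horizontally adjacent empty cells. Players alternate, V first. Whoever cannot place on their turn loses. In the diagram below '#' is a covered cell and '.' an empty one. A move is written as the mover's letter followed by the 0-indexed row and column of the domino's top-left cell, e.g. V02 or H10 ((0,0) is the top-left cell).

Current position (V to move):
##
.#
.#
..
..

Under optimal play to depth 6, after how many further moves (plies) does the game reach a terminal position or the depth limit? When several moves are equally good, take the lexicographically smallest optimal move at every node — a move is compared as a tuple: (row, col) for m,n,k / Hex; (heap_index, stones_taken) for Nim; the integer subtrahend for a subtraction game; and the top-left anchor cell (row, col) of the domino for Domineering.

[##/.#/.#/../..] V move#1: V10:-1/##/##/##/../.., V20:-1/##/.#/##/#./.., V30:+1/##/.#/.#/#./#.*, V31:+1/##/.#/.#/.#/.#
[##/.#/.#/#./#.] end (terminal -1, H#2); searched ##/.#/.#/../.. to 6

PV length from [##/.#/.#/../..]: 1 ply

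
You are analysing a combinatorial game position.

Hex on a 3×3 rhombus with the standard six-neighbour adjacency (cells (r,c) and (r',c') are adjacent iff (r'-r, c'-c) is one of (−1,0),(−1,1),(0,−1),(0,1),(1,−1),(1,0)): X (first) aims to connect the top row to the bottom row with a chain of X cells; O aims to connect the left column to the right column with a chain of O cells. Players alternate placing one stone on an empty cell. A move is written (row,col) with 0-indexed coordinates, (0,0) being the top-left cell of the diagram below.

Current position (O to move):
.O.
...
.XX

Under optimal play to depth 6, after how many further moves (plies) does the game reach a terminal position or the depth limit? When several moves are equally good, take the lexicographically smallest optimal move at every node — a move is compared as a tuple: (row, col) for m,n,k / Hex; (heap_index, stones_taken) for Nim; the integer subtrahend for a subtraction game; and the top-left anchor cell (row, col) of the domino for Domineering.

ply 1, O at .O./.../.XX | (0,0)=-1→OO./.../.XX; (0,2)=+1→.OO/.../.XX*; (1,0)=-1→.O./O../.XX; (1,1)=+1→.O./.O./.XX; (1,2)=+1→.O./..O/.XX; (2,0)=-1→.O./.../OXX
ply 2, X at .OO/.../.XX | (0,0)=-1→XOO/.../.XX*; (1,0)=-1→.OO/X../.XX; (1,1)=-1→.OO/.X./.XX; (1,2)=-1→.OO/..X/.XX; (2,0)=-1→.OO/.../XXX
ply 3, O at XOO/.../.XX | (1,0)=+1→XOO/O../.XX*; (1,1)=+1→XOO/.O./.XX; (1,2)=-1→XOO/..O/.XX; (2,0)=+1→XOO/.../OXX
ply 4: XOO/O../.XX is terminal -1 (X); from .O./.../.XX depth 6

PV length from [.O./.../.XX]: 3 plies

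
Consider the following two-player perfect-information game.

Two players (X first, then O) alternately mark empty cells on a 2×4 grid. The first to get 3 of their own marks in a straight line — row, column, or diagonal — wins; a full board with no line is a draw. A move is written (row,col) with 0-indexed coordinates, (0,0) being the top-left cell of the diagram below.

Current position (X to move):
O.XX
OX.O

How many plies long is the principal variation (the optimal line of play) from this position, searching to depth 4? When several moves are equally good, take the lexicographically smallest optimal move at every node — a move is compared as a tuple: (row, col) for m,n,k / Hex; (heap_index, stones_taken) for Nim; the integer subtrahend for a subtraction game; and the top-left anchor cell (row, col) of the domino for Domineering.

p1 X@[O.XX/OX.O]: (0,1)[OXXX/OX.O]+1* (1,2)[O.XX/OXXO]+0
p2 O@[OXXX/OX.O] terminal -1; root [O.XX/OX.O] d4

PV length from [O.XX/OX.O]: 1 ply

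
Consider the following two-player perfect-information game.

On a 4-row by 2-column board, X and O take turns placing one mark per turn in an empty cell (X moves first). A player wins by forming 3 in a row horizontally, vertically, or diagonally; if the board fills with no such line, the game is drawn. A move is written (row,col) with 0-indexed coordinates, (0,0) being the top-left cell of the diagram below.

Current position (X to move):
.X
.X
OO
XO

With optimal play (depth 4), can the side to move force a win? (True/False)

[.X/.X/OO/XO] X move#1: (0,0):+0/XX/.X/OO/XO*, (1,0):+0/.X/XX/OO/XO
[XX/.X/OO/XO] O move#2: (1,0):+0/XX/OX/OO/XO*
[XX/OX/OO/XO] end (terminal +0, X#3); searched .X/.X/OO/XO to 4

X winning at [.X/.X/OO/XO]: False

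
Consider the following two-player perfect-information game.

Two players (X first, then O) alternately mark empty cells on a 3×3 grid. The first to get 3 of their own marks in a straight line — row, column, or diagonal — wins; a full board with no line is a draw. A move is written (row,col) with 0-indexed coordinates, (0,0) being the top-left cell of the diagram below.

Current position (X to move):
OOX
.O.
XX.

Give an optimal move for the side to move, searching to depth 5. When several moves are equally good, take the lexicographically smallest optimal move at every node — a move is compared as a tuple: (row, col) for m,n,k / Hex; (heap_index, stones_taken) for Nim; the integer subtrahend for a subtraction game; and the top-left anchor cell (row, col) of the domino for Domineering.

[OOX/.O./XX.] X move#1: (1,0):-1/OOX/XO./XX., (1,2):-1/OOX/.OX/XX., (2,2):+1/OOX/.O./XXX*
[OOX/.O./XXX] end (terminal -1, O#2); searched OOX/.O./XX. to 5

X's best at [OOX/.O./XX.]: (2,2)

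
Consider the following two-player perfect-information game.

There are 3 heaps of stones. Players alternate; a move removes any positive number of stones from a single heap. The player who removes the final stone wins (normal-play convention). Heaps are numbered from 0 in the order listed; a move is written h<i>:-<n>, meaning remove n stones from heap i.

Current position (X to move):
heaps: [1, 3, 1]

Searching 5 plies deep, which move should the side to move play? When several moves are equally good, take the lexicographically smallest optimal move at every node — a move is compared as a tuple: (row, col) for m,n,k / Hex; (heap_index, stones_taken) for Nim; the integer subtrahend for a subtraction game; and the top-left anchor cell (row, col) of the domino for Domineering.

ply 1, X at (1,3,1) | h0:-1=-1→(0,3,1); h1:-1=-1→(1,2,1); h1:-2=-1→(1,1,1); h1:-3=+1→(1,0,1)*; h2:-1=-1→(1,3,0)
ply 2, O at (1,0,1) | h0:-1=-1→(0,0,1)*; h2:-1=-1→(1,0,0)
ply 3, X at (0,0,1) | h2:-1=+1→(0,0,0)*
ply 4: (0,0,0) is terminal -1 (O); from (1,3,1) depth 5

X's best at [(1,3,1)]: h1:-3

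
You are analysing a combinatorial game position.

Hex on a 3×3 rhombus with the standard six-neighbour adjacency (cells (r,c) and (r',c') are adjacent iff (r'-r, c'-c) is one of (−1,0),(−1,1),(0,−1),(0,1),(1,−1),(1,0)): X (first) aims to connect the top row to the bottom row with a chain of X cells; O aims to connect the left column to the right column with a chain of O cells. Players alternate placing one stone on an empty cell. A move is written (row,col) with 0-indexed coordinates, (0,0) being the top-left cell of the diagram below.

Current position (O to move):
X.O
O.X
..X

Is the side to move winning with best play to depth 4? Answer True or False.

[X.O/O.X/..X] O move#1: (0,1):+1/XOO/O.X/..X*, (1,1):+1/X.O/OOX/..X, (2,0):+1/X.O/O.X/O.X, (2,1):+1/X.O/O.X/.OX
[XOO/O.X/..X] end (terminal -1, X#2); searched X.O/O.X/..X to 4

O winning at [X.O/O.X/..X]: True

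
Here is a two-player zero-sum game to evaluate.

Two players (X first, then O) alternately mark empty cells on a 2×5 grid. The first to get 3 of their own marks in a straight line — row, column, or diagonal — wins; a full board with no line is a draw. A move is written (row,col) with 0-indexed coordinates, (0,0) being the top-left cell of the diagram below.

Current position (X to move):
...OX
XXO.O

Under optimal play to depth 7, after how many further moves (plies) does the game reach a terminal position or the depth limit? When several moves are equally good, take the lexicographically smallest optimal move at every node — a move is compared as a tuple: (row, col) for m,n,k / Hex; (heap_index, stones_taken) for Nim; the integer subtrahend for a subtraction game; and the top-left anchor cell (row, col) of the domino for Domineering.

PV length from [...OX/XXO.O]: 4 plies

p1 X@[...OX/XXO.O]: (0,0)[X..OX/XXO.O]-1 (0,1)[.X.OX/XXO.O]-1 (0,2)[..XOX/XXO.O]-1 (1,3)[...OX/XXOXO]+0*
p2 O@[...OX/XXOXO]: (0,0)[O..OX/XXOXO]+0* (0,1)[.O.OX/XXOXO]+0 (0,2)[..OOX/XXOXO]+0
p3 X@[O..OX/XXOXO]: (0,1)[OX.OX/XXOXO]+0* (0,2)[O.XOX/XXOXO]+0
p4 O@[OX.OX/XXOXO]: (0,2)[OXOOX/XXOXO]+0*
p5 X@[OXOOX/XXOXO] terminal +0; root [...OX/XXO.O] d7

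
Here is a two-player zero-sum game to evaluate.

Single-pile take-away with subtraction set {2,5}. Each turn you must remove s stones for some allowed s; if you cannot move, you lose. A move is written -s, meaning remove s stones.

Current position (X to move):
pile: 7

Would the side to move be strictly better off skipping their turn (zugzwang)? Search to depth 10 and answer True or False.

zugzwang(7, X) = True

p1 X@[7]: -2[5]-1* -5[2]-1
p2 O@[5]: -2[3]-1 -5[0]+1*
p3 X@[0] terminal -1; root [7] d10
pass branch (O moves first from the same position):
  | p1 O@[7]: -2[5]-1* -5[2]-1
  | p2 X@[5]: -2[3]-1 -5[0]+1*
  | p3 O@[0] terminal -1; root [7] d10
X moving scores -1; X passing scores +1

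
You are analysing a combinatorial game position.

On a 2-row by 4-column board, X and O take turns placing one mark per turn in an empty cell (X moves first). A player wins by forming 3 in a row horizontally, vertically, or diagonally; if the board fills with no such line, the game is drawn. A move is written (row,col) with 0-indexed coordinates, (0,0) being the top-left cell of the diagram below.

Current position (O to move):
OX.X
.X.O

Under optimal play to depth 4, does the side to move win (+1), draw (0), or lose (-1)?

ply 1, O at OX.X/.X.O | (0,2)=+0→OXOX/.X.O*; (1,0)=-1→OX.X/OX.O; (1,2)=-1→OX.X/.XOO
ply 2, X at OXOX/.X.O | (1,0)=+0→OXOX/XX.O*; (1,2)=+0→OXOX/.XXO
ply 3, O at OXOX/XX.O | (1,2)=+0→OXOX/XXOO*
ply 4: OXOX/XXOO is terminal +0 (X); from OX.X/.X.O depth 4

value(OX.X/.X.O, O) = 0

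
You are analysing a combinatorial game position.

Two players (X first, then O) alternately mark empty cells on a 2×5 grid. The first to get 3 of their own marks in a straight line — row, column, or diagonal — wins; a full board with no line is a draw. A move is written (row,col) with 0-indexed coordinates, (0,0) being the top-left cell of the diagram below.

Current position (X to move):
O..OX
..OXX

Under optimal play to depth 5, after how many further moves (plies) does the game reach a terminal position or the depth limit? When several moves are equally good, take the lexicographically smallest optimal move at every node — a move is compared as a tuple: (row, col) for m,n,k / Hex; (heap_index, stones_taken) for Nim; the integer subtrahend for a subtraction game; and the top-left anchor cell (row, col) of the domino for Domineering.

PV length from [O..OX/..OXX]: 4 plies

ply 1, X at O..OX/..OXX | (0,1)=+0→OX.OX/..OXX*; (0,2)=+0→O.XOX/..OXX; (1,0)=+0→O..OX/X.OXX; (1,1)=+0→O..OX/.XOXX
ply 2, O at OX.OX/..OXX | (0,2)=+0→OXOOX/..OXX*; (1,0)=+0→OX.OX/O.OXX; (1,1)=+0→OX.OX/.OOXX
ply 3, X at OXOOX/..OXX | (1,0)=+0→OXOOX/X.OXX*; (1,1)=+0→OXOOX/.XOXX
ply 4, O at OXOOX/X.OXX | (1,1)=+0→OXOOX/XOOXX*
ply 5: OXOOX/XOOXX is terminal +0 (X); from O..OX/..OXX depth 5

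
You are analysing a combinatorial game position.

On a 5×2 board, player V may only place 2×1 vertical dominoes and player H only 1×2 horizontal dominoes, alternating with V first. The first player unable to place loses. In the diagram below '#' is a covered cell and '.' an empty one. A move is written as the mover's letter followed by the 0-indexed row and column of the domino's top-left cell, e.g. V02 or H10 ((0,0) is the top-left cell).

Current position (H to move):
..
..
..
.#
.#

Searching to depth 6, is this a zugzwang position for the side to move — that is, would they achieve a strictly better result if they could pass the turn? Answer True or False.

zugzwang(../../../.#/.#, H) = False

[../../../.#/.#] H move#1: H00:-1/##/../../.#/.#, H10:+1/../##/../.#/.#*, H20:-1/../../##/.#/.#
[../##/../.#/.#] V move#2: V20:-1/../##/#./##/.#*, V30:-1/../##/../##/##
[../##/#./##/.#] H move#3: H00:+1/##/##/#./##/.#*
[##/##/#./##/.#] end (terminal -1, V#4); searched ../../../.#/.# to 6
suppose H passes — search the same position with V to move:
pass> [../../../.#/.#] V move#1: V00:+1/#./#./../.#/.#*, V01:+1/.#/.#/../.#/.#, V10:+1/../#./#./.#/.#, V11:+1/../.#/.#/.#/.#, V20:-1/../../#./##/.#, V30:-1/../../../##/##
pass> [#./#./../.#/.#] H move#2: H20:-1/#./#./##/.#/.#*
pass> [#./#./##/.#/.#] V move#3: V01:+1/##/##/##/.#/.#*, V30:+1/#./#./##/##/##
pass> [##/##/##/.#/.#] end (terminal -1, H#4); searched ../../../.#/.# to 6
for H: play +1, pass -1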